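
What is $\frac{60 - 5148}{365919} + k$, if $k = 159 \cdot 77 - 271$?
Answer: $\frac{1460259060}{121973} \approx 11972.0$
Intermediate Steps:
$k = 11972$ ($k = 12243 - 271 = 11972$)
$\frac{60 - 5148}{365919} + k = \frac{60 - 5148}{365919} + 11972 = \left(60 - 5148\right) \frac{1}{365919} + 11972 = \left(-5088\right) \frac{1}{365919} + 11972 = - \frac{1696}{121973} + 11972 = \frac{1460259060}{121973}$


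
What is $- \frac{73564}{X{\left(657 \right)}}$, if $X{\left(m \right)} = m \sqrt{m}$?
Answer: $- \frac{73564 \sqrt{73}}{143883} \approx -4.3683$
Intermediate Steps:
$X{\left(m \right)} = m^{\frac{3}{2}}$
$- \frac{73564}{X{\left(657 \right)}} = - \frac{73564}{657^{\frac{3}{2}}} = - \frac{73564}{1971 \sqrt{73}} = - 73564 \frac{\sqrt{73}}{143883} = - \frac{73564 \sqrt{73}}{143883}$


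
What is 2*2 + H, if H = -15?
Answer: -11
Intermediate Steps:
2*2 + H = 2*2 - 15 = 4 - 15 = -11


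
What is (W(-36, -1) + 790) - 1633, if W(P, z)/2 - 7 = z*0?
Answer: -829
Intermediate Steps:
W(P, z) = 14 (W(P, z) = 14 + 2*(z*0) = 14 + 2*0 = 14 + 0 = 14)
(W(-36, -1) + 790) - 1633 = (14 + 790) - 1633 = 804 - 1633 = -829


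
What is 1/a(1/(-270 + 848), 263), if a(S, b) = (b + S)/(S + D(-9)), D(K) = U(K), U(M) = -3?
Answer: -1733/152015 ≈ -0.011400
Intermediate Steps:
D(K) = -3
a(S, b) = (S + b)/(-3 + S) (a(S, b) = (b + S)/(S - 3) = (S + b)/(-3 + S))
1/a(1/(-270 + 848), 263) = 1/((1/(-270 + 848) + 263)/(-3 + 1/(-270 + 848))) = 1/((1/578 + 263)/(-3 + 1/578)) = 1/((152015/578)/(-1733/578)) = 1/(-578/1733*152015/578) = 1/(-152015/1733) = -1733/152015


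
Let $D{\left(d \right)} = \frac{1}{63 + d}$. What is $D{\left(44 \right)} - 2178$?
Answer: $- \frac{233045}{107} \approx -2178.0$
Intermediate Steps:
$D{\left(44 \right)} - 2178 = \frac{1}{63 + 44} - 2178 = \frac{1}{107} - 2178 = - \frac{233045}{107}$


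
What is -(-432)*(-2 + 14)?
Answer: 5184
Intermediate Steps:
-(-432)*(-2 + 14) = -(-432)*12 = -72*(-72) = 5184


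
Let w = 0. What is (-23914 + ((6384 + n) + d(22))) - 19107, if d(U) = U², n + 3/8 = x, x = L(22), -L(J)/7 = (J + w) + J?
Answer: -291691/8 ≈ -36461.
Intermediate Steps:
L(J) = -14*J (L(J) = -7*((J + 0) + J) = -7*(J + J) = -14*J)
x = -308 (x = -14*22 = -308)
n = -2467/8 (n = -3/8 - 308 = -2467/8 ≈ -308.38)
(-23914 + ((6384 + n) + d(22))) - 19107 = (-23914 + ((6384 - 2467/8) + 22²)) - 19107 = (-23914 + (48605/8 + 484)) - 19107 = (-23914 + 52477/8) - 19107 = -138835/8 - 19107 = -291691/8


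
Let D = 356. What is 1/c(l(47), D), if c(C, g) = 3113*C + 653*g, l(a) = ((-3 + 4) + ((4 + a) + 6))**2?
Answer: 1/10704600 ≈ 9.3418e-8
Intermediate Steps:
l(a) = (11 + a)**2 (l(a) = (1 + (10 + a))**2 = (11 + a)**2)
c(C, g) = 653*g + 3113*C
1/c(l(47), D) = 1/(653*356 + 3113*(11 + 47)**2) = 1/(232468 + 3113*58**2) = 1/(232468 + 3113*3364) = 1/(232468 + 10472132) = 1/10704600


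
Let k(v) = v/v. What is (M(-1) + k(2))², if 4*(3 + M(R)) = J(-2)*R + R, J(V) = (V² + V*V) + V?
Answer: 225/16 ≈ 14.063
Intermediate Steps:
J(V) = V + 2*V² (J(V) = (V² + V²) + V = 2*V² + V = V + 2*V²)
k(v) = 1
M(R) = -3 + 7*R/4 (M(R) = -3 + ((-2*(1 + 2*(-2)))*R + R)/4 = -3 + ((-2*(1 - 4))*R + R)/4 = -3 + ((-2*(-3))*R + R)/4 = -3 + (6*R + R)/4 = -3 + (7*R)/4 = -3 + 7*R/4)
(M(-1) + k(2))² = ((-3 + (7/4)*(-1)) + 1)² = ((-3 - 7/4) + 1)² = (-19/4 + 1)² = (-15/4)² = 225/16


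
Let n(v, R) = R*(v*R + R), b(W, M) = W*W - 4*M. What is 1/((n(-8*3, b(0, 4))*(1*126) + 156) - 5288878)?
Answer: -1/6030610 ≈ -1.6582e-7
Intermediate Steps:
b(W, M) = W**2 - 4*M
n(v, R) = R*(R + R*v) (n(v, R) = R*(R*v + R) = R*(R + R*v))
1/((n(-8*3, b(0, 4))*(1*126) + 156) - 5288878) = 1/((((0**2 - 4*4)**2*(1 - 8*3))*(1*126) + 156) - 5288878) = 1/((((0 - 16)**2*(1 - 24))*126 + 156) - 5288878) = 1/((((-16)**2*(-23))*126 + 156) - 5288878) = 1/(((256*(-23))*126 + 156) - 5288878) = 1/((-5888*126 + 156) - 5288878) = 1/((-741888 + 156) - 5288878) = 1/(-741732 - 5288878) = 1/(-6030610) = -1/6030610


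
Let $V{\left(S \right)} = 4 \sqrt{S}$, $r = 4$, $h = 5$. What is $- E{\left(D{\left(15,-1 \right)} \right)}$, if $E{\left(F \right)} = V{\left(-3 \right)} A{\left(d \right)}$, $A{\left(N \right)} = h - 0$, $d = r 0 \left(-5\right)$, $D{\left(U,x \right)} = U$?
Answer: $- 20 i \sqrt{3} \approx - 34.641 i$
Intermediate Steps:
$d = 0$ ($d = 4 \cdot 0 \left(-5\right) = 0 \left(-5\right) = 0$)
$A{\left(N \right)} = 5$ ($A{\left(N \right)} = 5 - 0 = 5 + 0 = 5$)
$E{\left(F \right)} = 20 i \sqrt{3}$ ($E{\left(F \right)} = 4 \sqrt{-3} \cdot 5 = 4 i \sqrt{3} \cdot 5 = 20 i \sqrt{3}$)
$- E{\left(D{\left(15,-1 \right)} \right)} = - 20 i \sqrt{3}$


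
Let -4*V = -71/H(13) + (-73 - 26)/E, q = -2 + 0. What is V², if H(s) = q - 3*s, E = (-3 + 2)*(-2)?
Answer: 15342889/107584 ≈ 142.61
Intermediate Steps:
q = -2
E = 2 (E = -1*(-2) = 2)
H(s) = -2 - 3*s
V = 3917/328 (V = -(-71/(-2 - 3*13) + (-73 - 26)/2)/4 = -(-71/(-2 - 39) - 99*½)/4 = -(-71/(-41) - 99/2)/4 = -(-71*(-1/41) - 99/2)/4 = -(71/41 - 99/2)/4 = -¼*(-3917/82) = 3917/328 ≈ 11.942)
V² = (3917/328)² = 15342889/107584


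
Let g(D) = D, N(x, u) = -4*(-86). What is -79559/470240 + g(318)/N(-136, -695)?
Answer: 15271003/20220320 ≈ 0.75523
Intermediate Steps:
N(x, u) = 344
-79559/470240 + g(318)/N(-136, -695) = -79559/470240 + 318/344 = -79559*1/470240 + 318*(1/344) = -79559/470240 + 159/172 = 15271003/20220320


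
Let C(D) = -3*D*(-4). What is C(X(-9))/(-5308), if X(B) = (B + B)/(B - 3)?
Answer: -9/2654 ≈ -0.0033911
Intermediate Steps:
X(B) = 2*B/(-3 + B) (X(B) = (2*B)/(-3 + B) = 2*B/(-3 + B))
C(D) = 12*D
C(X(-9))/(-5308) = (12*(2*(-9)/(-3 - 9)))/(-5308) = (12*(2*(-9)/(-12)))*(-1/5308) = (12*(2*(-9)*(-1/12)))*(-1/5308) = (12*(3/2))*(-1/5308) = 18*(-1/5308) = -9/2654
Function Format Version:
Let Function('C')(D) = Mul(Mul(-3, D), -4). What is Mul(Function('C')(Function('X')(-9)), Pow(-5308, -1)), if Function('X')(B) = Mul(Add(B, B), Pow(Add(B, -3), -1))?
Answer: Rational(-9, 2654) ≈ -0.0033911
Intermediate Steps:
Function('X')(B) = Mul(2, B, Pow(Add(-3, B), -1)) (Function('X')(B) = Mul(Mul(2, B), Pow(Add(-3, B), -1)) = Mul(2, B, Pow(Add(-3, B), -1)))
Function('C')(D) = Mul(12, D)
Mul(Function('C')(Function('X')(-9)), Pow(-5308, -1)) = Mul(Mul(12, Mul(2, -9, Pow(Add(-3, -9), -1))), Pow(-5308, -1)) = Mul(Mul(12, Mul(2, -9, Pow(-12, -1))), Rational(-1, 5308)) = Mul(Mul(12, Mul(2, -9, Rational(-1, 12))), Rational(-1, 5308)) = Mul(Mul(12, Rational(3, 2)), Rational(-1, 5308)) = Mul(18, Rational(-1, 5308)) = Rational(-9, 2654)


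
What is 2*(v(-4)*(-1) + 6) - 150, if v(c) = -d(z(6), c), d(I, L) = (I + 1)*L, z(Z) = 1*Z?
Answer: -194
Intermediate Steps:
z(Z) = Z
d(I, L) = L*(1 + I) (d(I, L) = (1 + I)*L = L*(1 + I))
v(c) = -7*c (v(c) = -c*(1 + 6) = -c*7 = -7*c)
2*(v(-4)*(-1) + 6) - 150 = 2*(-7*(-4)*(-1) + 6) - 150 = 2*(28*(-1) + 6) - 150 = 2*(-28 + 6) - 150 = 2*(-22) - 150 = -44 - 150 = -194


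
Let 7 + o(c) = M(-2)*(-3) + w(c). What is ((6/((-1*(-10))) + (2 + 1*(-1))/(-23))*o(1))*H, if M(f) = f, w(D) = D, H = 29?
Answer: 0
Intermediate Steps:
o(c) = -1 + c (o(c) = -7 + (-2*(-3) + c) = -7 + (6 + c) = -1 + c)
((6/((-1*(-10))) + (2 + 1*(-1))/(-23))*o(1))*H = ((6/((-1*(-10))) + (2 + 1*(-1))/(-23))*(-1 + 1))*29 = ((6/10 + (2 - 1)*(-1/23))*0)*29 = ((6*(⅒) + 1*(-1/23))*0)*29 = ((⅗ - 1/23)*0)*29 = ((64/115)*0)*29 = 0*29 = 0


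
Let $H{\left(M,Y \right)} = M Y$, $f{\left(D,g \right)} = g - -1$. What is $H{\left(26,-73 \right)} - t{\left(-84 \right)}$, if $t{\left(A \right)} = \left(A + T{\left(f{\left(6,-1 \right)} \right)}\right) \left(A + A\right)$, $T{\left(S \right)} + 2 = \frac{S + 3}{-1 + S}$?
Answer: $-16850$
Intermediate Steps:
$f{\left(D,g \right)} = 1 + g$ ($f{\left(D,g \right)} = g + 1 = 1 + g$)
$T{\left(S \right)} = -2 + \frac{3 + S}{-1 + S}$ ($T{\left(S \right)} = -2 + \frac{S + 3}{-1 + S} = -2 + \frac{3 + S}{-1 + S}$)
$t{\left(A \right)} = 2 A \left(-5 + A\right)$ ($t{\left(A \right)} = \left(A + \frac{5 - \left(1 - 1\right)}{-1 + \left(1 - 1\right)}\right) \left(A + A\right) = \left(A + \frac{5 - 0}{-1 + 0}\right) 2 A = \left(A + \frac{5 + 0}{-1}\right) 2 A = \left(A - 5\right) 2 A = \left(-5 + A\right) 2 A = 2 A \left(-5 + A\right)$)
$H{\left(26,-73 \right)} - t{\left(-84 \right)} = 26 \left(-73\right) - 2 \left(-84\right) \left(-5 - 84\right) = -1898 - 2 \left(-84\right) \left(-89\right) = -1898 - 14952 = -16850$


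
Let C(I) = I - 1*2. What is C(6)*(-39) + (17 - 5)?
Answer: -144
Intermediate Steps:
C(I) = -2 + I (C(I) = I - 2 = -2 + I)
C(6)*(-39) + (17 - 5) = (-2 + 6)*(-39) + (17 - 5) = 4*(-39) + 12 = -156 + 12 = -144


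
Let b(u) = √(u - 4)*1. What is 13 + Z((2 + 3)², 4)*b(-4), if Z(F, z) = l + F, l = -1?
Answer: 13 + 48*I*√2 ≈ 13.0 + 67.882*I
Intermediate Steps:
Z(F, z) = -1 + F
b(u) = √(-4 + u) (b(u) = √(-4 + u)*1 = √(-4 + u))
13 + Z((2 + 3)², 4)*b(-4) = 13 + (-1 + (2 + 3)²)*√(-4 - 4) = 13 + (-1 + 5²)*√(-8) = 13 + (-1 + 25)*(2*I*√2) = 13 + 24*(2*I*√2) = 13 + 48*I*√2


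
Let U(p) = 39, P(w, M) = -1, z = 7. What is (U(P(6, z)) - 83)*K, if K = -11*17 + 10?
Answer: 7788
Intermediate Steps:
K = -177 (K = -187 + 10 = -177)
(U(P(6, z)) - 83)*K = (39 - 83)*(-177) = -44*(-177) = 7788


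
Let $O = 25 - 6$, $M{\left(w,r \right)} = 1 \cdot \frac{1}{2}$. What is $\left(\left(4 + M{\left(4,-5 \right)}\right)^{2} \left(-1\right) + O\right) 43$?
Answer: $- \frac{215}{4} \approx -53.75$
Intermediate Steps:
$M{\left(w,r \right)} = \frac{1}{2}$ ($M{\left(w,r \right)} = 1 \cdot \frac{1}{2} = \frac{1}{2}$)
$O = 19$
$\left(\left(4 + M{\left(4,-5 \right)}\right)^{2} \left(-1\right) + O\right) 43 = \left(\left(4 + \frac{1}{2}\right)^{2} \left(-1\right) + 19\right) 43 = \left(\left(\frac{9}{2}\right)^{2} \left(-1\right) + 19\right) 43 = \left(\frac{81}{4} \left(-1\right) + 19\right) 43 = \left(- \frac{81}{4} + 19\right) 43 = \left(- \frac{5}{4}\right) 43 = - \frac{215}{4}$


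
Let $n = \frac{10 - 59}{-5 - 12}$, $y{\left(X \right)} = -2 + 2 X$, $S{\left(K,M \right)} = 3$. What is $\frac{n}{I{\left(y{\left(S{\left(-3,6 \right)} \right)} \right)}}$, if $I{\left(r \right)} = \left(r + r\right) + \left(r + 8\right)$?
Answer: $\frac{49}{340} \approx 0.14412$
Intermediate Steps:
$I{\left(r \right)} = 8 + 3 r$ ($I{\left(r \right)} = 2 r + \left(8 + r\right) = 8 + 3 r$)
$n = \frac{49}{17}$ ($n = - \frac{49}{-17} = \left(-49\right) \left(- \frac{1}{17}\right) = \frac{49}{17} \approx 2.8824$)
$\frac{n}{I{\left(y{\left(S{\left(-3,6 \right)} \right)} \right)}} = \frac{49}{17 \left(8 + 3 \left(-2 + 2 \cdot 3\right)\right)} = \frac{49}{17 \left(8 + 3 \left(-2 + 6\right)\right)} = \frac{49}{17 \left(8 + 3 \cdot 4\right)} = \frac{49}{17 \left(8 + 12\right)} = \frac{49}{17 \cdot 20} = \frac{49}{17} \cdot \frac{1}{20} = \frac{49}{340}$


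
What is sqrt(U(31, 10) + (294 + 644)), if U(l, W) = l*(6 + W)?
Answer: sqrt(1434) ≈ 37.868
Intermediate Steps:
sqrt(U(31, 10) + (294 + 644)) = sqrt(31*(6 + 10) + (294 + 644)) = sqrt(31*16 + 938) = sqrt(496 + 938) = sqrt(1434)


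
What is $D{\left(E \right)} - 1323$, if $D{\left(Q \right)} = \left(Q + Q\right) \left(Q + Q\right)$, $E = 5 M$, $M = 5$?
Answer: $1177$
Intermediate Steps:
$E = 25$ ($E = 5 \cdot 5 = 25$)
$D{\left(Q \right)} = 4 Q^{2}$ ($D{\left(Q \right)} = 2 Q 2 Q = 4 Q^{2}$)
$D{\left(E \right)} - 1323 = 4 \cdot 25^{2} - 1323 = 4 \cdot 625 - 1323 = 2500 - 1323 = 1177$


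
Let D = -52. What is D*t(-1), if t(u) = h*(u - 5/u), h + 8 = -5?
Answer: 2704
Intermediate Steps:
h = -13 (h = -8 - 5 = -13)
t(u) = -13*u + 65/u (t(u) = -13*(u - 5/u) = -13*u + 65/u)
D*t(-1) = -52*(-13*(-1) + 65/(-1)) = -52*(13 + 65*(-1)) = -52*(13 - 65) = -52*(-52) = 2704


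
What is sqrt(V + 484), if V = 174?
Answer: sqrt(658) ≈ 25.652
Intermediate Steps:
sqrt(V + 484) = sqrt(174 + 484) = sqrt(658)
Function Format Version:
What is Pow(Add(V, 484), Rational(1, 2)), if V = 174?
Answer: Pow(658, Rational(1, 2)) ≈ 25.652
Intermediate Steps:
Pow(Add(V, 484), Rational(1, 2)) = Pow(Add(174, 484), Rational(1, 2)) = Pow(658, Rational(1, 2))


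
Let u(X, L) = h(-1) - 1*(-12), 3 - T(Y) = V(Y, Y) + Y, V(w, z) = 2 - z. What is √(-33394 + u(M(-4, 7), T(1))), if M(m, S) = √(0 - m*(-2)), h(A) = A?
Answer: I*√33383 ≈ 182.71*I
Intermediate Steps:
T(Y) = 1 (T(Y) = 3 - ((2 - Y) + Y) = 3 - 1*2 = 3 - 2 = 1)
M(m, S) = √2*√m (M(m, S) = √(0 + 2*m) = √(2*m) = √2*√m)
u(X, L) = 11 (u(X, L) = -1 - 1*(-12) = -1 + 12 = 11)
√(-33394 + u(M(-4, 7), T(1))) = √(-33394 + 11) = √(-33383) = I*√33383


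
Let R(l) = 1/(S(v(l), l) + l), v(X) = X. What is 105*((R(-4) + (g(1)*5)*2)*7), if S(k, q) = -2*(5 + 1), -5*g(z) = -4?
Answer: 93345/16 ≈ 5834.1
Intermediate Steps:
g(z) = ⅘ (g(z) = -⅕*(-4) = ⅘)
S(k, q) = -12 (S(k, q) = -2*6 = -12)
R(l) = 1/(-12 + l)
105*((R(-4) + (g(1)*5)*2)*7) = 105*((1/(-12 - 4) + ((⅘)*5)*2)*7) = 105*((1/(-16) + 4*2)*7) = 105*((-1/16 + 8)*7) = 105*((127/16)*7) = 105*(889/16) = 93345/16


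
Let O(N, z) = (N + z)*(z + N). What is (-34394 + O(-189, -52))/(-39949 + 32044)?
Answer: -23687/7905 ≈ -2.9965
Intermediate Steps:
O(N, z) = (N + z)**2 (O(N, z) = (N + z)*(N + z) = (N + z)**2)
(-34394 + O(-189, -52))/(-39949 + 32044) = (-34394 + (-189 - 52)**2)/(-39949 + 32044) = (-34394 + (-241)**2)/(-7905) = (-34394 + 58081)*(-1/7905) = 23687*(-1/7905) = -23687/7905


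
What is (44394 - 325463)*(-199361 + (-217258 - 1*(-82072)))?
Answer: 94030790743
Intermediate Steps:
(44394 - 325463)*(-199361 + (-217258 - 1*(-82072))) = -281069*(-199361 + (-217258 + 82072)) = -281069*(-199361 - 135186) = -281069*(-334547) = 94030790743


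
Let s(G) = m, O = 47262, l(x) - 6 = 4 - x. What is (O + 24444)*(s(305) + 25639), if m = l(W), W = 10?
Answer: 1838470134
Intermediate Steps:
l(x) = 10 - x (l(x) = 6 + (4 - x) = 10 - x)
m = 0 (m = 10 - 1*10 = 10 - 10 = 0)
s(G) = 0
(O + 24444)*(s(305) + 25639) = (47262 + 24444)*(0 + 25639) = 71706*25639 = 1838470134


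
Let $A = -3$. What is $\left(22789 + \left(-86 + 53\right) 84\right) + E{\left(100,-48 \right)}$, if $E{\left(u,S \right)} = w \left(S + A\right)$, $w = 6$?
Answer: $19711$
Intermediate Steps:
$E{\left(u,S \right)} = -18 + 6 S$ ($E{\left(u,S \right)} = 6 \left(S - 3\right) = 6 \left(-3 + S\right) = -18 + 6 S$)
$\left(22789 + \left(-86 + 53\right) 84\right) + E{\left(100,-48 \right)} = \left(22789 + \left(-86 + 53\right) 84\right) + \left(-18 + 6 \left(-48\right)\right) = \left(22789 - 2772\right) - 306 = 20017 - 306 = 19711$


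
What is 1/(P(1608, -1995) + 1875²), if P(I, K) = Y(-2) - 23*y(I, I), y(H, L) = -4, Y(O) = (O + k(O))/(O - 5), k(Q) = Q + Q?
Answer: 7/24610025 ≈ 2.8444e-7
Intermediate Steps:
k(Q) = 2*Q
Y(O) = 3*O/(-5 + O) (Y(O) = (O + 2*O)/(O - 5) = (3*O)/(-5 + O) = 3*O/(-5 + O))
P(I, K) = 650/7 (P(I, K) = 3*(-2)/(-5 - 2) - 23*(-4) = 3*(-2)/(-7) + 92 = 3*(-2)*(-⅐) + 92 = 6/7 + 92 = 650/7)
1/(P(1608, -1995) + 1875²) = 1/(650/7 + 1875²) = 1/(650/7 + 3515625) = 1/(24610025/7) = 7/24610025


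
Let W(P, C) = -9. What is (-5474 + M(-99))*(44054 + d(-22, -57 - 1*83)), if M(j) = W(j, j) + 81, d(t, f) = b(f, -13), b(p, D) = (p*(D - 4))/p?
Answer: -237887874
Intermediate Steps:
b(p, D) = -4 + D (b(p, D) = (p*(-4 + D))/p = -4 + D)
d(t, f) = -17 (d(t, f) = -4 - 13 = -17)
M(j) = 72 (M(j) = -9 + 81 = 72)
(-5474 + M(-99))*(44054 + d(-22, -57 - 1*83)) = (-5474 + 72)*(44054 - 17) = -5402*44037 = -237887874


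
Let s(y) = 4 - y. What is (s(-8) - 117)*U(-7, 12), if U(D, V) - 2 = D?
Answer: 525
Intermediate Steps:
U(D, V) = 2 + D
(s(-8) - 117)*U(-7, 12) = ((4 - 1*(-8)) - 117)*(2 - 7) = ((4 + 8) - 117)*(-5) = (12 - 117)*(-5) = -105*(-5) = 525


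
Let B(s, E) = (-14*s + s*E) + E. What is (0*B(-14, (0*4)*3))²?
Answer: 0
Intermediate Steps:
B(s, E) = E - 14*s + E*s (B(s, E) = (-14*s + E*s) + E = E - 14*s + E*s)
(0*B(-14, (0*4)*3))² = (0*((0*4)*3 - 14*(-14) + ((0*4)*3)*(-14)))² = (0*(0*3 + 196 + (0*3)*(-14)))² = (0*(0 + 196 + 0*(-14)))² = (0*(0 + 196 + 0))² = (0*196)² = 0² = 0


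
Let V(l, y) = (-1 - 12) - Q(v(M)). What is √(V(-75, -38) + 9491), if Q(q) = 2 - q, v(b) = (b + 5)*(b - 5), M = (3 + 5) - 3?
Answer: 2*√2369 ≈ 97.345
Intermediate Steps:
M = 5 (M = 8 - 3 = 5)
v(b) = (-5 + b)*(5 + b) (v(b) = (5 + b)*(-5 + b) = (-5 + b)*(5 + b))
V(l, y) = -15 (V(l, y) = (-1 - 12) - (2 - (-25 + 5²)) = -13 - (2 - (-25 + 25)) = -13 - (2 - 1*0) = -13 - (2 + 0) = -13 - 1*2 = -13 - 2 = -15)
√(V(-75, -38) + 9491) = √(-15 + 9491) = √9476 = 2*√2369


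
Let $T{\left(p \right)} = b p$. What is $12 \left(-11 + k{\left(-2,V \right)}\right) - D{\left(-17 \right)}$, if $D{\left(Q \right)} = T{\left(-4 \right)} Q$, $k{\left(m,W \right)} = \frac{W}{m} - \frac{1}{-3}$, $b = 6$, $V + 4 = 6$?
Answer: $-548$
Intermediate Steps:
$V = 2$ ($V = -4 + 6 = 2$)
$k{\left(m,W \right)} = \frac{1}{3} + \frac{W}{m}$ ($k{\left(m,W \right)} = \frac{W}{m} - - \frac{1}{3} = \frac{W}{m} + \frac{1}{3} = \frac{1}{3} + \frac{W}{m}$)
$T{\left(p \right)} = 6 p$
$D{\left(Q \right)} = - 24 Q$ ($D{\left(Q \right)} = 6 \left(-4\right) Q = - 24 Q$)
$12 \left(-11 + k{\left(-2,V \right)}\right) - D{\left(-17 \right)} = 12 \left(-11 + \frac{2 + \frac{1}{3} \left(-2\right)}{-2}\right) - \left(-24\right) \left(-17\right) = 12 \left(-11 - \frac{2 - \frac{2}{3}}{2}\right) - 408 = 12 \left(-11 - \frac{2}{3}\right) - 408 = 12 \left(- \frac{35}{3}\right) - 408 = -140 - 408 = -548$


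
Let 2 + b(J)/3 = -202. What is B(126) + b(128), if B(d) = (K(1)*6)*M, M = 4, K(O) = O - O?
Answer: -612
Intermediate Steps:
b(J) = -612 (b(J) = -6 + 3*(-202) = -6 - 606 = -612)
K(O) = 0
B(d) = 0 (B(d) = (0*6)*4 = 0*4 = 0)
B(126) + b(128) = 0 - 612 = -612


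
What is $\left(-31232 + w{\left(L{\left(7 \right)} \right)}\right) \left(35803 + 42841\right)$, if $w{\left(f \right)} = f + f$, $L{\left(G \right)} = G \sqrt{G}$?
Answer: $-2456209408 + 1101016 \sqrt{7} \approx -2.4533 \cdot 10^{9}$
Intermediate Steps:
$L{\left(G \right)} = G^{\frac{3}{2}}$
$w{\left(f \right)} = 2 f$
$\left(-31232 + w{\left(L{\left(7 \right)} \right)}\right) \left(35803 + 42841\right) = \left(-31232 + 2 \cdot 7^{\frac{3}{2}}\right) \left(35803 + 42841\right) = \left(-31232 + 2 \cdot 7 \sqrt{7}\right) 78644 = \left(-31232 + 14 \sqrt{7}\right) 78644 = -2456209408 + 1101016 \sqrt{7}$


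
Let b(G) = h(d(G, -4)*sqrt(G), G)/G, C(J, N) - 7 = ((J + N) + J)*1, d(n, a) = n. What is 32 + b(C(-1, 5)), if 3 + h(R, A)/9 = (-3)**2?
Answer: 187/5 ≈ 37.400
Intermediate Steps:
h(R, A) = 54 (h(R, A) = -27 + 9*(-3)**2 = -27 + 9*9 = -27 + 81 = 54)
C(J, N) = 7 + N + 2*J (C(J, N) = 7 + ((J + N) + J)*1 = 7 + (N + 2*J)*1 = 7 + (N + 2*J) = 7 + N + 2*J)
b(G) = 54/G
32 + b(C(-1, 5)) = 32 + 54/(7 + 5 + 2*(-1)) = 32 + 54/(7 + 5 - 2) = 32 + 54/10 = 32 + 54*(1/10) = 32 + 27/5 = 187/5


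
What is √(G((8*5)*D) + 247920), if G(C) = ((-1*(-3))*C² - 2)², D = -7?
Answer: 2*√13829586781 ≈ 2.3520e+5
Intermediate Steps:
G(C) = (-2 + 3*C²)² (G(C) = (3*C² - 2)² = (-2 + 3*C²)²)
√(G((8*5)*D) + 247920) = √((-2 + 3*((8*5)*(-7))²)² + 247920) = √((-2 + 3*(40*(-7))²)² + 247920) = √((-2 + 3*(-280)²)² + 247920) = √((-2 + 3*78400)² + 247920) = √((-2 + 235200)² + 247920) = √(235198² + 247920) = √(55318099204 + 247920) = √55318347124 = 2*√13829586781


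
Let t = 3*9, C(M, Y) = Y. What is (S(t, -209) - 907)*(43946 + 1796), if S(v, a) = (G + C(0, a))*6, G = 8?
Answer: -96652846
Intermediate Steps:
t = 27
S(v, a) = 48 + 6*a (S(v, a) = (8 + a)*6 = 48 + 6*a)
(S(t, -209) - 907)*(43946 + 1796) = ((48 + 6*(-209)) - 907)*(43946 + 1796) = ((48 - 1254) - 907)*45742 = (-1206 - 907)*45742 = -2113*45742 = -96652846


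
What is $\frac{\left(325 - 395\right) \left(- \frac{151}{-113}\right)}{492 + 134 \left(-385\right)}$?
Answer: $\frac{5285}{2887037} \approx 0.0018306$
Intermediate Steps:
$\frac{\left(325 - 395\right) \left(- \frac{151}{-113}\right)}{492 + 134 \left(-385\right)} = \frac{\left(-70\right) \left(\left(-151\right) \left(- \frac{1}{113}\right)\right)}{492 - 51590} = \frac{\left(-70\right) \frac{151}{113}}{-51098} = \left(- \frac{10570}{113}\right) \left(- \frac{1}{51098}\right) = \frac{5285}{2887037}$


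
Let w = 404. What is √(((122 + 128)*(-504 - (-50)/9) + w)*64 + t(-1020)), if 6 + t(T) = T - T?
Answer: 5*I*√2861734/3 ≈ 2819.4*I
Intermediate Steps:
t(T) = -6 (t(T) = -6 + (T - T) = -6 + 0 = -6)
√(((122 + 128)*(-504 - (-50)/9) + w)*64 + t(-1020)) = √(((122 + 128)*(-504 - (-50)/9) + 404)*64 - 6) = √((250*(-504 - (-50)/9) + 404)*64 - 6) = √((250*(-504 - 5*(-10/9)) + 404)*64 - 6) = √((250*(-504 + 50/9) + 404)*64 - 6) = √((250*(-4486/9) + 404)*64 - 6) = √((-1121500/9 + 404)*64 - 6) = √(-1117864/9*64 - 6) = √(-71543296/9 - 6) = √(-71543350/9) = 5*I*√2861734/3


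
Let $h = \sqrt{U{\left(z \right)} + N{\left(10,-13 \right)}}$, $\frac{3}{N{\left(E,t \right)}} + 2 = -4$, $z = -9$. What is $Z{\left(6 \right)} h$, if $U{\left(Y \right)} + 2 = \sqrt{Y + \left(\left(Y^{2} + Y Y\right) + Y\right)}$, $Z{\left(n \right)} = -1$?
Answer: $- \frac{\sqrt{38}}{2} \approx -3.0822$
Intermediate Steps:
$N{\left(E,t \right)} = - \frac{1}{2}$ ($N{\left(E,t \right)} = \frac{3}{-2 - 4} = \frac{3}{-6} = 3 \left(- \frac{1}{6}\right) = - \frac{1}{2}$)
$U{\left(Y \right)} = -2 + \sqrt{2 Y + 2 Y^{2}}$ ($U{\left(Y \right)} = -2 + \sqrt{Y + \left(\left(Y^{2} + Y Y\right) + Y\right)} = -2 + \sqrt{Y + \left(\left(Y^{2} + Y^{2}\right) + Y\right)} = -2 + \sqrt{Y + \left(2 Y^{2} + Y\right)} = -2 + \sqrt{Y + \left(Y + 2 Y^{2}\right)} = -2 + \sqrt{2 Y + 2 Y^{2}}$)
$h = \frac{\sqrt{38}}{2}$ ($h = \sqrt{\left(-2 + \sqrt{2} \sqrt{- 9 \left(1 - 9\right)}\right) - \frac{1}{2}} = \sqrt{\left(-2 + \sqrt{2} \sqrt{\left(-9\right) \left(-8\right)}\right) - \frac{1}{2}} = \sqrt{\left(-2 + \sqrt{2} \sqrt{72}\right) - \frac{1}{2}} = \sqrt{\left(-2 + \sqrt{2} \cdot 6 \sqrt{2}\right) - \frac{1}{2}} = \sqrt{\left(-2 + 12\right) - \frac{1}{2}} = \sqrt{10 - \frac{1}{2}} = \sqrt{\frac{19}{2}} = \frac{\sqrt{38}}{2} \approx 3.0822$)
$Z{\left(6 \right)} h = - \frac{\sqrt{38}}{2}$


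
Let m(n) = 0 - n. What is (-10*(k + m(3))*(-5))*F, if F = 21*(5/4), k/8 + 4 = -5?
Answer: -196875/2 ≈ -98438.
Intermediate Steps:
k = -72 (k = -32 + 8*(-5) = -32 - 40 = -72)
m(n) = -n
F = 105/4 (F = 21*(5*(¼)) = 21*(5/4) = 105/4 ≈ 26.250)
(-10*(k + m(3))*(-5))*F = -10*(-72 - 1*3)*(-5)*(105/4) = -10*(-72 - 3)*(-5)*(105/4) = -(-750)*(-5)*(105/4) = -10*375*(105/4) = -3750*105/4 = -196875/2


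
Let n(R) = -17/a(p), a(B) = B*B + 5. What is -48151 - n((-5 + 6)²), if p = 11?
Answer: -6067009/126 ≈ -48151.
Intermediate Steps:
a(B) = 5 + B² (a(B) = B² + 5 = 5 + B²)
n(R) = -17/126 (n(R) = -17/(5 + 11²) = -17/(5 + 121) = -17/126)
-48151 - n((-5 + 6)²) = -48151 - 1*(-17/126) = -48151 + 17/126 = -6067009/126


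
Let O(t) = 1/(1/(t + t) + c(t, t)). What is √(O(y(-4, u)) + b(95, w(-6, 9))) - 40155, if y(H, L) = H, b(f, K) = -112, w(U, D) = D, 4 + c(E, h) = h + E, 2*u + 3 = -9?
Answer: -40155 + 6*I*√29294/97 ≈ -40155.0 + 10.587*I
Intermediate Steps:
u = -6 (u = -3/2 + (½)*(-9) = -3/2 - 9/2 = -6)
c(E, h) = -4 + E + h (c(E, h) = -4 + (h + E) = -4 + (E + h) = -4 + E + h)
O(t) = 1/(-4 + 1/(2*t) + 2*t) (O(t) = 1/(1/(t + t) + (-4 + t + t)) = 1/(1/(2*t) + (-4 + 2*t)) = 1/(-4 + 1/(2*t) + 2*t))
√(O(y(-4, u)) + b(95, w(-6, 9))) - 40155 = √(2*(-4)/(1 + 4*(-4)*(-2 - 4)) - 112) - 40155 = √(2*(-4)/(1 + 4*(-4)*(-6)) - 112) - 40155 = √(2*(-4)/(1 + 96) - 112) - 40155 = √(2*(-4)/97 - 112) - 40155 = √(2*(-4)*(1/97) - 112) - 40155 = √(-8/97 - 112) - 40155 = √(-10872/97) - 40155 = 6*I*√29294/97 - 40155 = -40155 + 6*I*√29294/97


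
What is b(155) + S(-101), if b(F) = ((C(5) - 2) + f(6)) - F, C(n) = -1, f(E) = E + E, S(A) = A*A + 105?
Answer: 10160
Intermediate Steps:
S(A) = 105 + A² (S(A) = A² + 105 = 105 + A²)
f(E) = 2*E
b(F) = 9 - F (b(F) = ((-1 - 2) + 2*6) - F = (-3 + 12) - F = 9 - F)
b(155) + S(-101) = (9 - 1*155) + (105 + (-101)²) = (9 - 155) + (105 + 10201) = -146 + 10306 = 10160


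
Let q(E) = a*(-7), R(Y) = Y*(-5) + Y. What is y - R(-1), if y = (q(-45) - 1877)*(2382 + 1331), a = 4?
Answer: -7073269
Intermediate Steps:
R(Y) = -4*Y (R(Y) = -5*Y + Y = -4*Y)
q(E) = -28 (q(E) = 4*(-7) = -28)
y = -7073265 (y = (-28 - 1877)*(2382 + 1331) = -1905*3713 = -7073265)
y - R(-1) = -7073265 - (-4)*(-1) = -7073265 - 1*4 = -7073265 - 4 = -7073269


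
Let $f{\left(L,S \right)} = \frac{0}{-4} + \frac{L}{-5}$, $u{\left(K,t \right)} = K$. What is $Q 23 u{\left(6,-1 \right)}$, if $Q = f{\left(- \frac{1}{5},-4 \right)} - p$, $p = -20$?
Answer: $\frac{69138}{25} \approx 2765.5$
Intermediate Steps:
$f{\left(L,S \right)} = - \frac{L}{5}$ ($f{\left(L,S \right)} = 0 \left(- \frac{1}{4}\right) + L \left(- \frac{1}{5}\right) = 0 - \frac{L}{5} = - \frac{L}{5}$)
$Q = \frac{501}{25}$ ($Q = - \frac{\left(-1\right) \frac{1}{5}}{5} - -20 = - \frac{\left(-1\right) \frac{1}{5}}{5} + 20 = \left(- \frac{1}{5}\right) \left(- \frac{1}{5}\right) + 20 = \frac{1}{25} + 20 = \frac{501}{25} \approx 20.04$)
$Q 23 u{\left(6,-1 \right)} = \frac{501}{25} \cdot 23 \cdot 6 = \frac{11523}{25} \cdot 6 = \frac{69138}{25}$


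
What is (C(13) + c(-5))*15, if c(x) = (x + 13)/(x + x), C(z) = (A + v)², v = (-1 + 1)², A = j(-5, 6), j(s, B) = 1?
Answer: 3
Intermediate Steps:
A = 1
v = 0 (v = 0² = 0)
C(z) = 1 (C(z) = (1 + 0)² = 1² = 1)
c(x) = (13 + x)/(2*x) (c(x) = (13 + x)/((2*x)) = (13 + x)*(1/(2*x)) = (13 + x)/(2*x))
(C(13) + c(-5))*15 = (1 + (½)*(13 - 5)/(-5))*15 = (1 + (½)*(-⅕)*8)*15 = (1 - ⅘)*15 = (⅕)*15 = 3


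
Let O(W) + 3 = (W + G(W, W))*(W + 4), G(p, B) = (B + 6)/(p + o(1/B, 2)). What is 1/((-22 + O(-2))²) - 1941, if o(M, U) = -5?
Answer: -86415212/44521 ≈ -1941.0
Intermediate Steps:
G(p, B) = (6 + B)/(-5 + p) (G(p, B) = (B + 6)/(p - 5) = (6 + B)/(-5 + p))
O(W) = -3 + (4 + W)*(W + (6 + W)/(-5 + W)) (O(W) = -3 + (W + (6 + W)/(-5 + W))*(W + 4) = -3 + (W + (6 + W)/(-5 + W))*(4 + W) = -3 + (4 + W)*(W + (6 + W)/(-5 + W)))
1/((-22 + O(-2))²) - 1941 = 1/((-22 + (39 + (-2)³ - 13*(-2))/(-5 - 2))²) - 1941 = 1/((-22 + (39 - 8 + 26)/(-7))²) - 1941 = 1/((-22 - ⅐*57)²) - 1941 = 1/((-22 - 57/7)²) - 1941 = 1/((-211/7)²) - 1941 = 1/(44521/49) - 1941 = 49/44521 - 1941 = -86415212/44521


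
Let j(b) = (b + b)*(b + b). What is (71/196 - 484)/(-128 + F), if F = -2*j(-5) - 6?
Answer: 94793/65464 ≈ 1.4480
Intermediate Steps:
j(b) = 4*b² (j(b) = (2*b)*(2*b) = 4*b²)
F = -206 (F = -8*(-5)² - 6 = -8*25 - 6 = -2*100 - 6 = -200 - 6 = -206)
(71/196 - 484)/(-128 + F) = (71/196 - 484)/(-128 - 206) = (71*(1/196) - 484)/(-334) = (71/196 - 484)*(-1/334) = -94793/196*(-1/334) = 94793/65464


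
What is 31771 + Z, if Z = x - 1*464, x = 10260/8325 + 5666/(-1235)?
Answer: 1430420039/45695 ≈ 31304.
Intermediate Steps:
x = -153326/45695 (x = 10260*(1/8325) + 5666*(-1/1235) = 228/185 - 5666/1235 = -153326/45695 ≈ -3.3554)
Z = -21355806/45695 (Z = -153326/45695 - 1*464 = -153326/45695 - 464 = -21355806/45695 ≈ -467.36)
31771 + Z = 31771 - 21355806/45695 = 1430420039/45695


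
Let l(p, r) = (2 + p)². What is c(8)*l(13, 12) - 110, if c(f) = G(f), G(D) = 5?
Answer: 1015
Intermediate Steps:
c(f) = 5
c(8)*l(13, 12) - 110 = 5*(2 + 13)² - 110 = 5*15² - 110 = 5*225 - 110 = 1125 - 110 = 1015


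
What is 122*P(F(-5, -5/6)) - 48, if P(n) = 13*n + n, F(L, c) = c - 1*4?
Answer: -24910/3 ≈ -8303.3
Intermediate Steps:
F(L, c) = -4 + c (F(L, c) = c - 4 = -4 + c)
P(n) = 14*n
122*P(F(-5, -5/6)) - 48 = 122*(14*(-4 - 5/6)) - 48 = 122*(14*(-4 - 5*⅙)) - 48 = 122*(14*(-4 - ⅚)) - 48 = 122*(14*(-29/6)) - 48 = 122*(-203/3) - 48 = -24766/3 - 48 = -24910/3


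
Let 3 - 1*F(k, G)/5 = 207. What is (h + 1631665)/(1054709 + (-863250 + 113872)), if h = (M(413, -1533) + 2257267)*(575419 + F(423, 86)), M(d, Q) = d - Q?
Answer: 99822409204/23487 ≈ 4.2501e+6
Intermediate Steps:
F(k, G) = -1020 (F(k, G) = 15 - 5*207 = 15 - 1035 = -1020)
h = 1297689687987 (h = ((413 - 1*(-1533)) + 2257267)*(575419 - 1020) = ((413 + 1533) + 2257267)*574399 = (1946 + 2257267)*574399 = 2259213*574399 = 1297689687987)
(h + 1631665)/(1054709 + (-863250 + 113872)) = (1297689687987 + 1631665)/(1054709 + (-863250 + 113872)) = 1297691319652/(1054709 - 749378) = 1297691319652/305331 = 1297691319652*(1/305331) = 99822409204/23487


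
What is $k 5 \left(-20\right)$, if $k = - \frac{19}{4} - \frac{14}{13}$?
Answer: $\frac{7575}{13} \approx 582.69$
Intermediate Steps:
$k = - \frac{303}{52}$ ($k = \left(-19\right) \frac{1}{4} - \frac{14}{13} = - \frac{19}{4} - \frac{14}{13} = - \frac{303}{52} \approx -5.8269$)
$k 5 \left(-20\right) = \left(- \frac{303}{52}\right) 5 \left(-20\right) = \left(- \frac{1515}{52}\right) \left(-20\right) = \frac{7575}{13}$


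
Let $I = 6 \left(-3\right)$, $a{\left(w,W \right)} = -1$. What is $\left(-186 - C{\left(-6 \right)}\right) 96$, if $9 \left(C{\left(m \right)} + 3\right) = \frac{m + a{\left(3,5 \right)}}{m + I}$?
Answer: $- \frac{158140}{9} \approx -17571.0$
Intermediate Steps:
$I = -18$
$C{\left(m \right)} = -3 + \frac{-1 + m}{9 \left(-18 + m\right)}$ ($C{\left(m \right)} = -3 + \frac{\left(m - 1\right) \frac{1}{m - 18}}{9} = -3 + \frac{\left(-1 + m\right) \frac{1}{-18 + m}}{9} = -3 + \frac{\frac{1}{-18 + m} \left(-1 + m\right)}{9} = -3 + \frac{-1 + m}{9 \left(-18 + m\right)}$)
$\left(-186 - C{\left(-6 \right)}\right) 96 = \left(-186 - \frac{485 - -156}{9 \left(-18 - 6\right)}\right) 96 = \left(-186 - \frac{485 + 156}{9 \left(-24\right)}\right) 96 = \left(-186 - \frac{1}{9} \left(- \frac{1}{24}\right) 641\right) 96 = \left(-186 - - \frac{641}{216}\right) 96 = \left(-186 + \frac{641}{216}\right) 96 = \left(- \frac{39535}{216}\right) 96 = - \frac{158140}{9}$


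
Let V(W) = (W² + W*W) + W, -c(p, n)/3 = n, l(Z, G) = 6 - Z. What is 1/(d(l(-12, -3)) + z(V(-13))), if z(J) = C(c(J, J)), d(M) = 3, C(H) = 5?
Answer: ⅛ ≈ 0.12500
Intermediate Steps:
c(p, n) = -3*n
V(W) = W + 2*W² (V(W) = (W² + W²) + W = 2*W² + W = W + 2*W²)
z(J) = 5
1/(d(l(-12, -3)) + z(V(-13))) = 1/(3 + 5) = 1/8 = ⅛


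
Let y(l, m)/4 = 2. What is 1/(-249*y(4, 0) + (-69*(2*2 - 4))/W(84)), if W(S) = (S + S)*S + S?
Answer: -1/1992 ≈ -0.00050201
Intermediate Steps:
y(l, m) = 8 (y(l, m) = 4*2 = 8)
W(S) = S + 2*S² (W(S) = (2*S)*S + S = 2*S² + S = S + 2*S²)
1/(-249*y(4, 0) + (-69*(2*2 - 4))/W(84)) = 1/(-249*8 + (-69*(2*2 - 4))/((84*(1 + 2*84)))) = 1/(-1992 + (-69*(4 - 4))/((84*(1 + 168)))) = 1/(-1992 + (-69*0)/((84*169))) = 1/(-1992 + 0/14196) = 1/(-1992 + 0*(1/14196)) = 1/(-1992 + 0) = 1/(-1992) = -1/1992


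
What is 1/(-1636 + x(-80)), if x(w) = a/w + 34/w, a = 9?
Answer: -80/130923 ≈ -0.00061105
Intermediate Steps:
x(w) = 43/w (x(w) = 9/w + 34/w = 43/w)
1/(-1636 + x(-80)) = 1/(-1636 + 43/(-80)) = 1/(-1636 + 43*(-1/80)) = 1/(-1636 - 43/80) = 1/(-130923/80) = -80/130923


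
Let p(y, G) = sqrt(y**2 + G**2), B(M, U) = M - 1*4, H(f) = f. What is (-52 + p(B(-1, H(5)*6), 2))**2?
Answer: (52 - sqrt(29))**2 ≈ 2172.9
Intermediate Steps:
B(M, U) = -4 + M (B(M, U) = M - 4 = -4 + M)
p(y, G) = sqrt(G**2 + y**2)
(-52 + p(B(-1, H(5)*6), 2))**2 = (-52 + sqrt(2**2 + (-4 - 1)**2))**2 = (-52 + sqrt(4 + (-5)**2))**2 = (-52 + sqrt(4 + 25))**2 = (-52 + sqrt(29))**2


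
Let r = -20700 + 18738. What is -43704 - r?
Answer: -41742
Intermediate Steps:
r = -1962
-43704 - r = -43704 - 1*(-1962) = -43704 + 1962 = -41742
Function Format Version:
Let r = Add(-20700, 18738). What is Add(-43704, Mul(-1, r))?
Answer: -41742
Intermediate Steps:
r = -1962
Add(-43704, Mul(-1, r)) = Add(-43704, Mul(-1, -1962)) = Add(-43704, 1962) = -41742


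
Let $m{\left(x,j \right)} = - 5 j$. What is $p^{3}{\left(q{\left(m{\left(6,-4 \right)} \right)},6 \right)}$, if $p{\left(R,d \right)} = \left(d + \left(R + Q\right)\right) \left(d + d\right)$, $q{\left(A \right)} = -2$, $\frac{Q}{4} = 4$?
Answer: $13824000$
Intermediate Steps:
$Q = 16$ ($Q = 4 \cdot 4 = 16$)
$p{\left(R,d \right)} = 2 d \left(16 + R + d\right)$ ($p{\left(R,d \right)} = \left(d + \left(R + 16\right)\right) \left(d + d\right) = \left(d + \left(16 + R\right)\right) 2 d = \left(16 + R + d\right) 2 d = 2 d \left(16 + R + d\right)$)
$p^{3}{\left(q{\left(m{\left(6,-4 \right)} \right)},6 \right)} = \left(2 \cdot 6 \left(16 - 2 + 6\right)\right)^{3} = \left(2 \cdot 6 \cdot 20\right)^{3} = 240^{3} = 13824000$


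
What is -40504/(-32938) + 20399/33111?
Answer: 1006515103/545305059 ≈ 1.8458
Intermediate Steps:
-40504/(-32938) + 20399/33111 = -40504*(-1/32938) + 20399*(1/33111) = 20252/16469 + 20399/33111 = 1006515103/545305059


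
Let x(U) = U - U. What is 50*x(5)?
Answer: 0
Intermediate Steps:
x(U) = 0
50*x(5) = 50*0 = 0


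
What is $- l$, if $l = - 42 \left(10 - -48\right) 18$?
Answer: $43848$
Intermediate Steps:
$l = -43848$ ($l = - 42 \left(10 + 48\right) 18 = \left(-42\right) 58 \cdot 18 = \left(-2436\right) 18 = -43848$)
$- l = \left(-1\right) \left(-43848\right) = 43848$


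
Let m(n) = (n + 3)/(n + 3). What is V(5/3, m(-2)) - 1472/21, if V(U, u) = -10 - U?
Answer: -1717/21 ≈ -81.762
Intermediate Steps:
m(n) = 1 (m(n) = (3 + n)/(3 + n) = 1)
V(5/3, m(-2)) - 1472/21 = (-10 - 5/3) - 1472/21 = -35/3 - 1472/21 = -1717/21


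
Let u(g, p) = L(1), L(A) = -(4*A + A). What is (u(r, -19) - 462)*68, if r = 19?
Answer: -31756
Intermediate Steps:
L(A) = -5*A
u(g, p) = -5 (u(g, p) = -5*1 = -5)
(u(r, -19) - 462)*68 = (-5 - 462)*68 = -467*68 = -31756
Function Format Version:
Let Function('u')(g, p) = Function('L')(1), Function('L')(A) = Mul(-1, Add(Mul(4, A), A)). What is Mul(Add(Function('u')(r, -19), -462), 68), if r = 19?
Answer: -31756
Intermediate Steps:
Function('L')(A) = Mul(-5, A) (Function('L')(A) = Mul(-1, Mul(5, A)) = Mul(-5, A))
Function('u')(g, p) = -5 (Function('u')(g, p) = Mul(-5, 1) = -5)
Mul(Add(Function('u')(r, -19), -462), 68) = Mul(Add(-5, -462), 68) = Mul(-467, 68) = -31756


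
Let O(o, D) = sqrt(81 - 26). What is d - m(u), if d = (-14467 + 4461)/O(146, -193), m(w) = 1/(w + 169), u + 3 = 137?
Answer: -1/303 - 10006*sqrt(55)/55 ≈ -1349.2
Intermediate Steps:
u = 134 (u = -3 + 137 = 134)
O(o, D) = sqrt(55)
m(w) = 1/(169 + w)
d = -10006*sqrt(55)/55 (d = (-14467 + 4461)/(sqrt(55)) = -10006*sqrt(55)/55 ≈ -1349.2)
d - m(u) = -10006*sqrt(55)/55 - 1/(169 + 134) = -10006*sqrt(55)/55 - 1/303 = -1/303 - 10006*sqrt(55)/55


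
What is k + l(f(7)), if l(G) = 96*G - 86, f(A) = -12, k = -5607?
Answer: -6845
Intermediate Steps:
l(G) = -86 + 96*G
k + l(f(7)) = -5607 + (-86 + 96*(-12)) = -5607 + (-86 - 1152) = -5607 - 1238 = -6845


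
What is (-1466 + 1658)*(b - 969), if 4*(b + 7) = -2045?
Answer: -285552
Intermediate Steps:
b = -2073/4 (b = -7 + (¼)*(-2045) = -7 - 2045/4 = -2073/4 ≈ -518.25)
(-1466 + 1658)*(b - 969) = (-1466 + 1658)*(-2073/4 - 969) = 192*(-5949/4) = -285552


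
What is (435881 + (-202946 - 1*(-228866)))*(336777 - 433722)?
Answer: -44769297945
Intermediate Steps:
(435881 + (-202946 - 1*(-228866)))*(336777 - 433722) = (435881 + (-202946 + 228866))*(-96945) = (435881 + 25920)*(-96945) = 461801*(-96945) = -44769297945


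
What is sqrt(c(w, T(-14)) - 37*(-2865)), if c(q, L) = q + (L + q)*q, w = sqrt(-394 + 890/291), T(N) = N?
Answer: sqrt(8943504081 - 7566*I*sqrt(8276331))/291 ≈ 324.98 - 0.39546*I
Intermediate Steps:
w = 2*I*sqrt(8276331)/291 (w = sqrt(-394 + 890*(1/291)) = sqrt(-394 + 890/291) = sqrt(-113764/291) = 2*I*sqrt(8276331)/291 ≈ 19.772*I)
c(q, L) = q + q*(L + q)
sqrt(c(w, T(-14)) - 37*(-2865)) = sqrt((2*I*sqrt(8276331)/291)*(1 - 14 + 2*I*sqrt(8276331)/291) - 37*(-2865)) = sqrt((2*I*sqrt(8276331)/291)*(-13 + 2*I*sqrt(8276331)/291) + 106005) = sqrt(2*I*sqrt(8276331)*(-13 + 2*I*sqrt(8276331)/291)/291 + 106005) = sqrt(106005 + 2*I*sqrt(8276331)*(-13 + 2*I*sqrt(8276331)/291)/291)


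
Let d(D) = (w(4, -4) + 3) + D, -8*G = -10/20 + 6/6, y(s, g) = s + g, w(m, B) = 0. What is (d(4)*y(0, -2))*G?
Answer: 7/8 ≈ 0.87500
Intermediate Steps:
y(s, g) = g + s
G = -1/16 (G = -(-10/20 + 6/6)/8 = -(-10*1/20 + 6*(1/6))/8 = -(-1/2 + 1)/8 = -1/8*1/2 = -1/16 ≈ -0.062500)
d(D) = 3 + D (d(D) = (0 + 3) + D = 3 + D)
(d(4)*y(0, -2))*G = ((3 + 4)*(-2 + 0))*(-1/16) = (7*(-2))*(-1/16) = -14*(-1/16) = 7/8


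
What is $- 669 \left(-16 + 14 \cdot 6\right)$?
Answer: $-45492$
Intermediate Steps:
$- 669 \left(-16 + 14 \cdot 6\right) = - 669 \left(-16 + 84\right) = \left(-669\right) 68 = -45492$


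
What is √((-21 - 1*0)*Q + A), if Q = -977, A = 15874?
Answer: √36391 ≈ 190.76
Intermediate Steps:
√((-21 - 1*0)*Q + A) = √((-21 - 1*0)*(-977) + 15874) = √((-21 + 0)*(-977) + 15874) = √(-21*(-977) + 15874) = √(20517 + 15874) = √36391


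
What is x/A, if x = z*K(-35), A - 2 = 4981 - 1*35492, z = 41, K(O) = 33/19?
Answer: -1353/579671 ≈ -0.0023341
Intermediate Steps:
K(O) = 33/19 (K(O) = 33*(1/19) = 33/19)
A = -30509 (A = 2 + (4981 - 1*35492) = 2 + (4981 - 35492) = 2 - 30511 = -30509)
x = 1353/19 (x = 41*(33/19) = 1353/19 ≈ 71.211)
x/A = (1353/19)/(-30509) = (1353/19)*(-1/30509) = -1353/579671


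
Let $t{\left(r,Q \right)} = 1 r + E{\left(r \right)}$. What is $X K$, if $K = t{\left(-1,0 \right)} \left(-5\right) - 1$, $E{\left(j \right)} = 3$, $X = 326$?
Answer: $-3586$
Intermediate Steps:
$t{\left(r,Q \right)} = 3 + r$ ($t{\left(r,Q \right)} = 1 r + 3 = r + 3 = 3 + r$)
$K = -11$ ($K = \left(3 - 1\right) \left(-5\right) - 1 = 2 \left(-5\right) - 1 = -10 - 1 = -11$)
$X K = 326 \left(-11\right) = -3586$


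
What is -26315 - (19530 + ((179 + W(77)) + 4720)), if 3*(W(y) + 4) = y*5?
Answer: -152605/3 ≈ -50868.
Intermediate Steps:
W(y) = -4 + 5*y/3 (W(y) = -4 + (y*5)/3 = -4 + (5*y)/3 = -4 + 5*y/3)
-26315 - (19530 + ((179 + W(77)) + 4720)) = -26315 - (19530 + ((179 + (-4 + (5/3)*77)) + 4720)) = -26315 - (19530 + ((179 + (-4 + 385/3)) + 4720)) = -26315 - (19530 + ((179 + 373/3) + 4720)) = -26315 - (19530 + (910/3 + 4720)) = -26315 - (19530 + 15070/3) = -26315 - 1*73660/3 = -26315 - 73660/3 = -152605/3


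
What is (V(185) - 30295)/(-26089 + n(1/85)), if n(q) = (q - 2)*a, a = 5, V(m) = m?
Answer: 255935/221841 ≈ 1.1537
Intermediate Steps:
n(q) = -10 + 5*q (n(q) = (q - 2)*5 = (-2 + q)*5 = -10 + 5*q)
(V(185) - 30295)/(-26089 + n(1/85)) = (185 - 30295)/(-26089 + (-10 + 5/85)) = -30110/(-26089 + (-10 + 5*(1/85))) = -30110/(-26089 + (-10 + 1/17)) = -30110/(-26089 - 169/17) = -30110/(-443682/17) = -30110*(-17/443682) = 255935/221841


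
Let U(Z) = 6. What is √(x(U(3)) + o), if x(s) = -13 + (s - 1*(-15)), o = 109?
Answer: 3*√13 ≈ 10.817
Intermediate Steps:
x(s) = 2 + s (x(s) = -13 + (s + 15) = -13 + (15 + s) = 2 + s)
√(x(U(3)) + o) = √((2 + 6) + 109) = √(8 + 109) = √117 = 3*√13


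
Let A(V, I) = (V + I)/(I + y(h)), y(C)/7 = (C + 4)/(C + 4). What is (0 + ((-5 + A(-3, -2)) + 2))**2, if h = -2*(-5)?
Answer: 16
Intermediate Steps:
h = 10
y(C) = 7 (y(C) = 7*((C + 4)/(C + 4)) = 7*((4 + C)/(4 + C)) = 7*1 = 7)
A(V, I) = (I + V)/(7 + I) (A(V, I) = (V + I)/(I + 7) = (I + V)/(7 + I))
(0 + ((-5 + A(-3, -2)) + 2))**2 = (0 + ((-5 + (-2 - 3)/(7 - 2)) + 2))**2 = (0 + ((-5 - 5/5) + 2))**2 = (0 + ((-5 + (1/5)*(-5)) + 2))**2 = (0 + ((-5 - 1) + 2))**2 = (0 + (-6 + 2))**2 = (0 - 4)**2 = (-4)**2 = 16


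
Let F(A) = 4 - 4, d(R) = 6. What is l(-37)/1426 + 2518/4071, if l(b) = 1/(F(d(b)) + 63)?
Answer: 3278495/5300442 ≈ 0.61853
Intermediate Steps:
F(A) = 0
l(b) = 1/63 (l(b) = 1/(0 + 63) = 1/63)
l(-37)/1426 + 2518/4071 = (1/63)/1426 + 2518/4071 = (1/63)*(1/1426) + 2518*(1/4071) = 1/89838 + 2518/4071 = 3278495/5300442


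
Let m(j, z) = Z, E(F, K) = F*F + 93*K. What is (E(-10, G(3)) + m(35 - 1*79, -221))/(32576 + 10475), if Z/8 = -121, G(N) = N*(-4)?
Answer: -1984/43051 ≈ -0.046085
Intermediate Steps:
G(N) = -4*N
E(F, K) = F**2 + 93*K
Z = -968 (Z = 8*(-121) = -968)
m(j, z) = -968
(E(-10, G(3)) + m(35 - 1*79, -221))/(32576 + 10475) = (((-10)**2 + 93*(-4*3)) - 968)/(32576 + 10475) = ((100 + 93*(-12)) - 968)/43051 = ((100 - 1116) - 968)*(1/43051) = (-1016 - 968)*(1/43051) = -1984*1/43051 = -1984/43051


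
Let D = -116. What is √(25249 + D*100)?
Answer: √13649 ≈ 116.83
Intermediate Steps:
√(25249 + D*100) = √(25249 - 116*100) = √(25249 - 11600) = √13649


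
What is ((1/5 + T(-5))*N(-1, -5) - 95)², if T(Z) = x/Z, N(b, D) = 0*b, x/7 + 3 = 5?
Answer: 9025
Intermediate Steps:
x = 14 (x = -21 + 7*5 = -21 + 35 = 14)
N(b, D) = 0
T(Z) = 14/Z
((1/5 + T(-5))*N(-1, -5) - 95)² = ((1/5 + 14/(-5))*0 - 95)² = ((1*(⅕) + 14*(-⅕))*0 - 95)² = ((⅕ - 14/5)*0 - 95)² = (-13/5*0 - 95)² = (0 - 95)² = (-95)² = 9025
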